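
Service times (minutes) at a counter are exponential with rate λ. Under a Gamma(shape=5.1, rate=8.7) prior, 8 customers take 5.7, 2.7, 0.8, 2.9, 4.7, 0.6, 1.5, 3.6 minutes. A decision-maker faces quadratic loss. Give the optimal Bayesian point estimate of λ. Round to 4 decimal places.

Σ times = 22.5. Posterior: Gamma(shape = 5.1+8 = 13.1, rate = 8.7+22.5 = 31.2).
Mode = (α−1)/β = 12.1/31.2 = 0.3878.
Mean = α/β = 13.1/31.2 = 0.4199.
Quadratic loss ⇒ the optimal estimator is the posterior mean.

0.4199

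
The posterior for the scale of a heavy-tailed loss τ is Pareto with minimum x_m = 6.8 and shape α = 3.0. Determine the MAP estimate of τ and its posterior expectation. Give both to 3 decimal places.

The Pareto density is strictly decreasing on [x_m, ∞), so the mode is x_m = 6.800.
Mean = α·x_m/(α−1) = 3.0·6.8/2.0 = 10.200.

MAP = 6.800, posterior mean = 10.200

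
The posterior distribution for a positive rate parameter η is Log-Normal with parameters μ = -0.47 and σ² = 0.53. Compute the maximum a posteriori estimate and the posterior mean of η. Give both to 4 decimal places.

maximum a posteriori estimate = 0.3679, posterior mean = 0.8146

Mode = exp(μ − σ²) = exp(-1.00) = 0.3679.
Mean = exp(μ + σ²/2) = exp(-0.205) = 0.8146.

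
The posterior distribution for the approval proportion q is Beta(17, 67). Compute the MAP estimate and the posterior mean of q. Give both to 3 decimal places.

q_MAP = 0.195, E[q|data] = 0.202

Mode = (17−1)/(17+67−2) = 16/82 = 0.195.
Mean = 17/(17+67) = 17/84 = 0.202.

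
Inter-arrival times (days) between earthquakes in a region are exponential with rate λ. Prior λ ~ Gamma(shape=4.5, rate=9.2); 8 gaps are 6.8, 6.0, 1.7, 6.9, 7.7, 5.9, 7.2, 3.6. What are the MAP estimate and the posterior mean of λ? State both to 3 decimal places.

Σ times = 45.8. Posterior: Gamma(shape = 4.5+8 = 12.5, rate = 9.2+45.8 = 55.0).
Mode = (α−1)/β = 11.5/55.0 = 0.209.
Mean = α/β = 12.5/55.0 = 0.227.
The posterior is right-skewed, so the mean exceeds the mode.

MAP = 0.209, posterior mean = 0.227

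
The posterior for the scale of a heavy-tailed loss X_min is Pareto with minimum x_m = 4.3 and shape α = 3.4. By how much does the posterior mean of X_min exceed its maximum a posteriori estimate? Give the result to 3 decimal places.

The Pareto density is strictly decreasing on [x_m, ∞), so the mode is x_m = 4.300.
Mean = α·x_m/(α−1) = 3.4·4.3/2.4 = 6.092.
Difference = 6.092 − 4.300 = 1.792.

1.792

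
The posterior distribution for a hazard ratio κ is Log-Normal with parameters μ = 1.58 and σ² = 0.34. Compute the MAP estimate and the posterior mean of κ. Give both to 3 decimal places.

MAP estimate = 3.456, posterior mean = 5.755

Mode = exp(μ − σ²) = exp(1.24) = 3.456.
Mean = exp(μ + σ²/2) = exp(1.750) = 5.755.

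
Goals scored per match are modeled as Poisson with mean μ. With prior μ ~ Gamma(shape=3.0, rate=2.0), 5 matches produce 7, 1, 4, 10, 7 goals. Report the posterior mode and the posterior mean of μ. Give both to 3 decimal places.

posterior mode = 4.429, posterior mean = 4.571

Σ counts = 29. Posterior: Gamma(shape = 3.0+29 = 32.0, rate = 2.0+5 = 7.0).
Mode = (α−1)/β = 31.0/7.0 = 4.429.
Mean = α/β = 32.0/7.0 = 4.571.
Right-skewed posterior ⇒ mode < mean.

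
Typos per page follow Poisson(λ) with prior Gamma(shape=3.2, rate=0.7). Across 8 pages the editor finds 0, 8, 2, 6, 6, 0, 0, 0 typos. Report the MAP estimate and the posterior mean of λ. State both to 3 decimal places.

Σ counts = 22. Posterior: Gamma(shape = 3.2+22 = 25.2, rate = 0.7+8 = 8.7).
Mode = (α−1)/β = 24.2/8.7 = 2.782.
Mean = α/β = 25.2/8.7 = 2.897.

MAP: 2.782. Posterior mean: 2.897.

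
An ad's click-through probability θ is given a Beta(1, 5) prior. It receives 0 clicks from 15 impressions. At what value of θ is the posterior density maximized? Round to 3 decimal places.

0.000

Posterior: Beta(1+0, 5+15) = Beta(1, 20).
Since α = 1 ≤ 1 and β > 1, the Beta density is monotone decreasing on [0,1]; the mode is at 0.
Mean = 1/(1+20) = 0.048.
This is the posterior mode — the MAP estimate.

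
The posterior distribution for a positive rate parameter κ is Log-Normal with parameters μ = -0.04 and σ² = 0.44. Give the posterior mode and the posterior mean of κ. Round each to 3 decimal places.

Mode = exp(μ − σ²) = exp(-0.48) = 0.619.
Mean = exp(μ + σ²/2) = exp(0.180) = 1.197.

MAP = 0.619, posterior mean = 1.197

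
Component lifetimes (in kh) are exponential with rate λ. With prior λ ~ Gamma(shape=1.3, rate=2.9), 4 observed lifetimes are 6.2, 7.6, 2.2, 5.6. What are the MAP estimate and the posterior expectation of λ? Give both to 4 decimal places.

Σ times = 21.6. Posterior: Gamma(shape = 1.3+4 = 5.3, rate = 2.9+21.6 = 24.5).
Mode = (α−1)/β = 4.3/24.5 = 0.1755.
Mean = α/β = 5.3/24.5 = 0.2163.
Mean > mode: the posterior has a right tail.

λ_MAP = 0.1755, E[λ|data] = 0.2163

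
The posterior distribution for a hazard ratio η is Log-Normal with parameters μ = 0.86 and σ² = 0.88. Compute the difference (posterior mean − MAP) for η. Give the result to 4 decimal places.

2.6891

Mode = exp(μ − σ²) = exp(-0.02) = 0.9802.
Mean = exp(μ + σ²/2) = exp(1.300) = 3.6693.
Difference = 3.6693 − 0.9802 = 2.6891.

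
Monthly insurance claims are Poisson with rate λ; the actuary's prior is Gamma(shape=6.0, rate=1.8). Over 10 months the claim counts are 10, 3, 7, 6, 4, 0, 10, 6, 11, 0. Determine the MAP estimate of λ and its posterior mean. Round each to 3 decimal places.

MAP = 5.254, posterior mean = 5.339

Σ counts = 57. Posterior: Gamma(shape = 6.0+57 = 63.0, rate = 1.8+10 = 11.8).
Mode = (α−1)/β = 62.0/11.8 = 5.254.
Mean = α/β = 63.0/11.8 = 5.339.
Mean > mode: the posterior has a right tail.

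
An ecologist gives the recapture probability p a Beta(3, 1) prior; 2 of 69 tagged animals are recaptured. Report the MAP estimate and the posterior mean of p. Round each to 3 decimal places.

MAP estimate = 0.056, posterior mean = 0.068

Posterior: Beta(3+2, 1+67) = Beta(5, 68).
Mode = (5−1)/(5+68−2) = 4/71 = 0.056.
Mean = 5/(5+68) = 5/73 = 0.068.
Right-skewed posterior ⇒ mode < mean.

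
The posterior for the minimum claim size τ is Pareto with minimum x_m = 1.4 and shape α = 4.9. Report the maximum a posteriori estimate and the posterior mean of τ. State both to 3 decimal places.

maximum a posteriori estimate = 1.400, posterior mean = 1.759

The Pareto density is strictly decreasing on [x_m, ∞), so the mode is x_m = 1.400.
Mean = α·x_m/(α−1) = 4.9·1.4/3.9 = 1.759.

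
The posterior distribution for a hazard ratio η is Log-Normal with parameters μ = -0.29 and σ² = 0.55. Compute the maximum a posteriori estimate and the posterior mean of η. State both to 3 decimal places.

MAP = 0.432; posterior mean = 0.985

Mode = exp(μ − σ²) = exp(-0.84) = 0.432.
Mean = exp(μ + σ²/2) = exp(-0.015) = 0.985.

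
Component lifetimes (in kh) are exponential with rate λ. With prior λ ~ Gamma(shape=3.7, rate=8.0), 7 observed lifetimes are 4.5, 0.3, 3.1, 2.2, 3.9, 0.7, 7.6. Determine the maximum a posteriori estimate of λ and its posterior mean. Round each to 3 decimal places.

Σ times = 22.3. Posterior: Gamma(shape = 3.7+7 = 10.7, rate = 8.0+22.3 = 30.3).
Mode = (α−1)/β = 9.7/30.3 = 0.320.
Mean = α/β = 10.7/30.3 = 0.353.

λ_MAP = 0.320, E[λ|data] = 0.353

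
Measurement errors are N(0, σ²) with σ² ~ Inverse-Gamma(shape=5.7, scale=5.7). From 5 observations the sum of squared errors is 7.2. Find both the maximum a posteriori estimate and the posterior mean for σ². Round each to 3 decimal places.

maximum a posteriori estimate = 1.011, posterior mean = 1.292

Posterior: Inverse-Gamma(shape = 5.7+5/2 = 8.2, scale = 5.7+7.2/2 = 9.3).
Mode = β/(α+1) = 9.3/9.2 = 1.011.
Mean = β/(α−1) = 9.3/7.2 = 1.292.
Right-skewed posterior ⇒ mode < mean.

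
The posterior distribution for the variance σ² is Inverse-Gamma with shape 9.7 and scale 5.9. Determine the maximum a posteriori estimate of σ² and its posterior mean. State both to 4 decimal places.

Mode = β/(α+1) = 5.9/10.7 = 0.5514.
Mean = β/(α−1) = 5.9/8.7 = 0.6782.
The mean is pulled above the mode by the posterior's right skew.

MAP: 0.5514. Posterior mean: 0.6782.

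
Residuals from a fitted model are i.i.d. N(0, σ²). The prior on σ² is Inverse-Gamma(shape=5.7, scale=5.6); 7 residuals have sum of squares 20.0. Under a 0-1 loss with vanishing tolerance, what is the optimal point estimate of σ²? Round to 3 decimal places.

1.529

Posterior: Inverse-Gamma(shape = 5.7+7/2 = 9.2, scale = 5.6+20.0/2 = 15.6).
Mode = β/(α+1) = 15.6/10.2 = 1.529.
Mean = β/(α−1) = 15.6/8.2 = 1.902.
This is the posterior mode — the MAP estimate.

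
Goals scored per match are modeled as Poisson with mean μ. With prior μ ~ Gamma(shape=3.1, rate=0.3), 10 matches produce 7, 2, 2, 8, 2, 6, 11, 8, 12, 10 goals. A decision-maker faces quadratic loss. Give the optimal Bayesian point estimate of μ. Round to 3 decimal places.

Σ counts = 68. Posterior: Gamma(shape = 3.1+68 = 71.1, rate = 0.3+10 = 10.3).
Mode = (α−1)/β = 70.1/10.3 = 6.806.
Mean = α/β = 71.1/10.3 = 6.903.
Quadratic loss ⇒ the optimal estimator is the posterior mean.

6.903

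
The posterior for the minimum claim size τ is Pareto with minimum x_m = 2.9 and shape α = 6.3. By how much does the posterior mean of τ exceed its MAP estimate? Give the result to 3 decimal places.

0.547

The Pareto density is strictly decreasing on [x_m, ∞), so the mode is x_m = 2.900.
Mean = α·x_m/(α−1) = 6.3·2.9/5.3 = 3.447.
Difference = 3.447 − 2.900 = 0.547.
The mean is pulled above the mode by the posterior's right skew.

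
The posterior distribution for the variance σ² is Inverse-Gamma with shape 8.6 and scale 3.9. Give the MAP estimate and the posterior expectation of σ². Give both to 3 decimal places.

Mode = β/(α+1) = 3.9/9.6 = 0.406.
Mean = β/(α−1) = 3.9/7.6 = 0.513.
The mean is pulled above the mode by the posterior's right skew.

MAP = 0.406, posterior mean = 0.513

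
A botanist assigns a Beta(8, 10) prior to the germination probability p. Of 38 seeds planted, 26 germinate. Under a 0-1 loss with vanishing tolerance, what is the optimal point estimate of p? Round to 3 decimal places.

Posterior: Beta(8+26, 10+12) = Beta(34, 22).
Mode = (34−1)/(34+22−2) = 33/54 = 0.611.
Mean = 34/(34+22) = 34/56 = 0.607.
This is the posterior mode — the MAP estimate.

0.611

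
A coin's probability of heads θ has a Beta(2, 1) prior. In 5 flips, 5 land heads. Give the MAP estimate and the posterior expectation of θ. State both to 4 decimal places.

Posterior: Beta(2+5, 1+0) = Beta(7, 1).
Since β = 1 ≤ 1 and α > 1, the Beta density is monotone increasing on [0,1]; the mode is at 1.
Mean = 7/(7+1) = 0.8750.

MAP estimate = 1.0000, posterior expectation = 0.8750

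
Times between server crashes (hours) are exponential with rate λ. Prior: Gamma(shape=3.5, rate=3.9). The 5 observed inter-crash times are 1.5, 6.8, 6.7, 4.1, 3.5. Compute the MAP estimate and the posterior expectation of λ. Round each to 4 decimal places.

Σ times = 22.6. Posterior: Gamma(shape = 3.5+5 = 8.5, rate = 3.9+22.6 = 26.5).
Mode = (α−1)/β = 7.5/26.5 = 0.2830.
Mean = α/β = 8.5/26.5 = 0.3208.

MAP: 0.2830. Posterior mean: 0.3208.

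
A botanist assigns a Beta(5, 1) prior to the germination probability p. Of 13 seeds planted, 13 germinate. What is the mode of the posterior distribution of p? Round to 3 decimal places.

Posterior: Beta(5+13, 1+0) = Beta(18, 1).
Since β = 1 ≤ 1 and α > 1, the Beta density is monotone increasing on [0,1]; the mode is at 1.
Mean = 18/(18+1) = 0.947.
This is the posterior mode — the MAP estimate.

1.000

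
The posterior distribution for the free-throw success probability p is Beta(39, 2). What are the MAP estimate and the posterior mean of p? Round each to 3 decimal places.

MAP: 0.974. Posterior mean: 0.951.

Mode = (39−1)/(39+2−2) = 38/39 = 0.974.
Mean = 39/(39+2) = 39/41 = 0.951.
Left-skewed posterior ⇒ mean < mode.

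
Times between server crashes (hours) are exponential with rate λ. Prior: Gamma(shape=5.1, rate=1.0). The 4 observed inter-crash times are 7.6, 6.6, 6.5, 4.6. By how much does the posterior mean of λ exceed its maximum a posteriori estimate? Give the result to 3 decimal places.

Σ times = 25.3. Posterior: Gamma(shape = 5.1+4 = 9.1, rate = 1.0+25.3 = 26.3).
Mode = (α−1)/β = 8.1/26.3 = 0.308.
Mean = α/β = 9.1/26.3 = 0.346.
Difference = 0.346 − 0.308 = 0.038.
The mean is pulled above the mode by the posterior's right skew.

0.038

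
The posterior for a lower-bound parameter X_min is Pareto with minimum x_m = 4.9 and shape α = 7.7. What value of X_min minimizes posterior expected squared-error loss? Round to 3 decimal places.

The Pareto density is strictly decreasing on [x_m, ∞), so the mode is x_m = 4.900.
Mean = α·x_m/(α−1) = 7.7·4.9/6.7 = 5.631.
Squared-error loss ⇒ the optimal estimator is the posterior mean.

5.631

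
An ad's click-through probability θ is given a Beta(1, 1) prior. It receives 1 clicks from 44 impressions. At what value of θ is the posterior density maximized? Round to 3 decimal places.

Posterior: Beta(1+1, 1+43) = Beta(2, 44).
Mode = (2−1)/(2+44−2) = 1/44 = 0.023.
With a flat prior the MAP equals the MLE, 1/44.
Mean = 2/(2+44) = 2/46 = 0.043.
This is the posterior mode — the MAP estimate.

0.023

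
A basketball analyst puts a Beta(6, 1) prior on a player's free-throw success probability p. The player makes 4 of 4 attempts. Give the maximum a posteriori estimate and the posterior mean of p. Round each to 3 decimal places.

Posterior: Beta(6+4, 1+0) = Beta(10, 1).
Since β = 1 ≤ 1 and α > 1, the Beta density is monotone increasing on [0,1]; the mode is at 1.
Mean = 10/(10+1) = 0.909.

p_MAP = 1.000, E[p|data] = 0.909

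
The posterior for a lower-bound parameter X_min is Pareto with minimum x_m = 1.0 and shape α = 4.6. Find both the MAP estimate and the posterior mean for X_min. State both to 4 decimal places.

The Pareto density is strictly decreasing on [x_m, ∞), so the mode is x_m = 1.0000.
Mean = α·x_m/(α−1) = 4.6·1.0/3.6 = 1.2778.
The mean is pulled above the mode by the posterior's right skew.

X_min_MAP = 1.0000, E[X_min|data] = 1.2778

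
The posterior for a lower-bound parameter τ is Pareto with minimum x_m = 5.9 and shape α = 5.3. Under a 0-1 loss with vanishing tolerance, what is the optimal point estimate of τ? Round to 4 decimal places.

5.9000

The Pareto density is strictly decreasing on [x_m, ∞), so the mode is x_m = 5.9000.
Mean = α·x_m/(α−1) = 5.3·5.9/4.3 = 7.2721.
This is the posterior mode — the MAP estimate.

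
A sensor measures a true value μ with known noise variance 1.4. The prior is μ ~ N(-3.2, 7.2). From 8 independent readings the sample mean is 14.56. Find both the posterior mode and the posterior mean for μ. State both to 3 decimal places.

Posterior for μ is Normal. Precision-weighted mean: (1/7.2·-3.2 + 8/1.4·14.56) / (1/7.2 + 8/1.4) = 14.139.
A Normal posterior is symmetric, so mode = mean.

posterior mode = 14.139, posterior mean = 14.139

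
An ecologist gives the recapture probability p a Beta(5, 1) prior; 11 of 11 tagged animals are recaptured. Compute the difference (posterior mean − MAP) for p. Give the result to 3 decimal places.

Posterior: Beta(5+11, 1+0) = Beta(16, 1).
Since β = 1 ≤ 1 and α > 1, the Beta density is monotone increasing on [0,1]; the mode is at 1.
Mean = 16/(16+1) = 0.941.
Difference = 0.941 − 1.000 = -0.059.

-0.059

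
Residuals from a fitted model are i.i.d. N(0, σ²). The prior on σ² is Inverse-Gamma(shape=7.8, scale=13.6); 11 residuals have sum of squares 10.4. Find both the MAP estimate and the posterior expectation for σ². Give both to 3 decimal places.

Posterior: Inverse-Gamma(shape = 7.8+11/2 = 13.3, scale = 13.6+10.4/2 = 18.8).
Mode = β/(α+1) = 18.8/14.3 = 1.315.
Mean = β/(α−1) = 18.8/12.3 = 1.528.
Right-skewed posterior ⇒ mode < mean.

MAP: 1.315. Posterior mean: 1.528.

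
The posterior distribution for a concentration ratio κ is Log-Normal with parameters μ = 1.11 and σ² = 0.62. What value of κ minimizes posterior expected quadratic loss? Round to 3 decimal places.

4.137

Mode = exp(μ − σ²) = exp(0.49) = 1.632.
Mean = exp(μ + σ²/2) = exp(1.420) = 4.137.
Quadratic loss ⇒ the optimal estimator is the posterior mean.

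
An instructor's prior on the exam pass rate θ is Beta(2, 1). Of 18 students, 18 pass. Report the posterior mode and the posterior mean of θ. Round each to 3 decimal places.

Posterior: Beta(2+18, 1+0) = Beta(20, 1).
Since β = 1 ≤ 1 and α > 1, the Beta density is monotone increasing on [0,1]; the mode is at 1.
Mean = 20/(20+1) = 0.952.

posterior mode = 1.000, posterior mean = 0.952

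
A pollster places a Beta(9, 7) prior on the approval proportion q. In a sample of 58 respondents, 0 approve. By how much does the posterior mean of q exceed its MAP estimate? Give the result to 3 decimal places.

Posterior: Beta(9+0, 7+58) = Beta(9, 65).
Mode = (9−1)/(9+65−2) = 8/72 = 0.111.
Mean = 9/(9+65) = 9/74 = 0.122.
Difference = 0.122 − 0.111 = 0.011.

0.011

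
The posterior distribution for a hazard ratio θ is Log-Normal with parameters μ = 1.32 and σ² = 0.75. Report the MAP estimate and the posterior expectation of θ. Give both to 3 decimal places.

Mode = exp(μ − σ²) = exp(0.57) = 1.768.
Mean = exp(μ + σ²/2) = exp(1.695) = 5.447.

MAP: 1.768. Posterior mean: 5.447.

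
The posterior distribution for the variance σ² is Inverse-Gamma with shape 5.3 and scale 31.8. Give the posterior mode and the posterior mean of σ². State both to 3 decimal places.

MAP = 5.048; posterior mean = 7.395

Mode = β/(α+1) = 31.8/6.3 = 5.048.
Mean = β/(α−1) = 31.8/4.3 = 7.395.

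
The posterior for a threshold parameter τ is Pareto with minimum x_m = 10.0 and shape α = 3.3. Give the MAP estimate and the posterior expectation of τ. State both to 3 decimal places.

MAP: 10.000. Posterior mean: 14.348.

The Pareto density is strictly decreasing on [x_m, ∞), so the mode is x_m = 10.000.
Mean = α·x_m/(α−1) = 3.3·10.0/2.3 = 14.348.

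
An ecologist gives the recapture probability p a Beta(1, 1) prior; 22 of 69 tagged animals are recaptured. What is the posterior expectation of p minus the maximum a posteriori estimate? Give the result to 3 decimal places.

Posterior: Beta(1+22, 1+47) = Beta(23, 48).
Mode = (23−1)/(23+48−2) = 22/69 = 0.319.
With a flat prior the MAP equals the MLE, 22/69.
Mean = 23/(23+48) = 23/71 = 0.324.
Difference = 0.324 − 0.319 = 0.005.

0.005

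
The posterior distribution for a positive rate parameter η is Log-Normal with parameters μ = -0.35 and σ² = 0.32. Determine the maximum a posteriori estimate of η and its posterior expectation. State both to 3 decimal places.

Mode = exp(μ − σ²) = exp(-0.67) = 0.512.
Mean = exp(μ + σ²/2) = exp(-0.190) = 0.827.
The posterior is right-skewed, so the mean exceeds the mode.

MAP = 0.512, posterior mean = 0.827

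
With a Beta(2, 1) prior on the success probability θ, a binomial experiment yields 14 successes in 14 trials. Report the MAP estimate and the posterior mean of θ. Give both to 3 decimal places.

MAP estimate = 1.000, posterior mean = 0.941

Posterior: Beta(2+14, 1+0) = Beta(16, 1).
Since β = 1 ≤ 1 and α > 1, the Beta density is monotone increasing on [0,1]; the mode is at 1.
Mean = 16/(16+1) = 0.941.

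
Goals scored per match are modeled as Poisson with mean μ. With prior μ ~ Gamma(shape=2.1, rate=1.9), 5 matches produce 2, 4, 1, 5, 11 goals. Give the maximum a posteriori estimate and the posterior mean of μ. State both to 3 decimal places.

Σ counts = 23. Posterior: Gamma(shape = 2.1+23 = 25.1, rate = 1.9+5 = 6.9).
Mode = (α−1)/β = 24.1/6.9 = 3.493.
Mean = α/β = 25.1/6.9 = 3.638.

MAP = 3.493; posterior mean = 3.638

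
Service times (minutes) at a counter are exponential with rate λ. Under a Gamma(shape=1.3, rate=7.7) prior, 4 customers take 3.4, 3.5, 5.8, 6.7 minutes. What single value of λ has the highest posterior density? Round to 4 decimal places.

Σ times = 19.4. Posterior: Gamma(shape = 1.3+4 = 5.3, rate = 7.7+19.4 = 27.1).
Mode = (α−1)/β = 4.3/27.1 = 0.1587.
Mean = α/β = 5.3/27.1 = 0.1956.
This is the posterior mode — the MAP estimate.

0.1587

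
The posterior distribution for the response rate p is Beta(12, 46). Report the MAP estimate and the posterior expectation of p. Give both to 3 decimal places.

MAP: 0.196. Posterior mean: 0.207.

Mode = (12−1)/(12+46−2) = 11/56 = 0.196.
Mean = 12/(12+46) = 12/58 = 0.207.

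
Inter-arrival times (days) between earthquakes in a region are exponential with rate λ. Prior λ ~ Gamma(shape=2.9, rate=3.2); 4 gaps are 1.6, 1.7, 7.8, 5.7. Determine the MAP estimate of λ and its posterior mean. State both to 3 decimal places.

Σ times = 16.8. Posterior: Gamma(shape = 2.9+4 = 6.9, rate = 3.2+16.8 = 20.0).
Mode = (α−1)/β = 5.9/20.0 = 0.295.
Mean = α/β = 6.9/20.0 = 0.345.

λ_MAP = 0.295, E[λ|data] = 0.345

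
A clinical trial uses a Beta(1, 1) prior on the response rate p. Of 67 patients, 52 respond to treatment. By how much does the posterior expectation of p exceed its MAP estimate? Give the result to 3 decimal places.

Posterior: Beta(1+52, 1+15) = Beta(53, 16).
Mode = (53−1)/(53+16−2) = 52/67 = 0.776.
With a flat prior the MAP equals the MLE, 52/67.
Mean = 53/(53+16) = 53/69 = 0.768.
Difference = 0.768 − 0.776 = -0.008.
Left-skewed posterior ⇒ mean < mode.

-0.008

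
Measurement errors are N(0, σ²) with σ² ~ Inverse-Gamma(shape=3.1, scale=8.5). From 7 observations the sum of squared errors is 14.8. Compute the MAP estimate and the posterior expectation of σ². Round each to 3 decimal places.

MAP = 2.092, posterior mean = 2.839

Posterior: Inverse-Gamma(shape = 3.1+7/2 = 6.6, scale = 8.5+14.8/2 = 15.9).
Mode = β/(α+1) = 15.9/7.6 = 2.092.
Mean = β/(α−1) = 15.9/5.6 = 2.839.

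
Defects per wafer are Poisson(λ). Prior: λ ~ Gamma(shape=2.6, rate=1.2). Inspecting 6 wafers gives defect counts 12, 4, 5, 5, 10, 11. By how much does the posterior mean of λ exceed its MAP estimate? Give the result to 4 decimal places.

0.1389

Σ counts = 47. Posterior: Gamma(shape = 2.6+47 = 49.6, rate = 1.2+6 = 7.2).
Mode = (α−1)/β = 48.6/7.2 = 6.7500.
Mean = α/β = 49.6/7.2 = 6.8889.
Difference = 6.8889 − 6.7500 = 0.1389.
Right-skewed posterior ⇒ mode < mean.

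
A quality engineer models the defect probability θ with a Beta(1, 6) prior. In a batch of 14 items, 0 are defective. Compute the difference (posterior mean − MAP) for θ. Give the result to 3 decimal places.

Posterior: Beta(1+0, 6+14) = Beta(1, 20).
Since α = 1 ≤ 1 and β > 1, the Beta density is monotone decreasing on [0,1]; the mode is at 0.
Mean = 1/(1+20) = 0.048.
Difference = 0.048 − 0.000 = 0.048.
Mean > mode: the posterior has a right tail.

0.048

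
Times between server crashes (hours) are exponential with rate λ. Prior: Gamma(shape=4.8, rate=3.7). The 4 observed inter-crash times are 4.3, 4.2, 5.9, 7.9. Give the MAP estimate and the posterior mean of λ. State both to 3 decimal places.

Σ times = 22.3. Posterior: Gamma(shape = 4.8+4 = 8.8, rate = 3.7+22.3 = 26.0).
Mode = (α−1)/β = 7.8/26.0 = 0.300.
Mean = α/β = 8.8/26.0 = 0.338.
The posterior is right-skewed, so the mean exceeds the mode.

MAP estimate = 0.300, posterior mean = 0.338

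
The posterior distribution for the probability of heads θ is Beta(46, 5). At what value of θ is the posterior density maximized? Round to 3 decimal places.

0.918

Mode = (46−1)/(46+5−2) = 45/49 = 0.918.
Mean = 46/(46+5) = 46/51 = 0.902.
This is the posterior mode — the MAP estimate.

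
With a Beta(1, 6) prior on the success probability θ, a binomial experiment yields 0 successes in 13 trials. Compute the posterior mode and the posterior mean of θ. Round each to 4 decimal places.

MAP = 0.0000; posterior mean = 0.0500

Posterior: Beta(1+0, 6+13) = Beta(1, 19).
Since α = 1 ≤ 1 and β > 1, the Beta density is monotone decreasing on [0,1]; the mode is at 0.
Mean = 1/(1+19) = 0.0500.
The posterior is right-skewed, so the mean exceeds the mode.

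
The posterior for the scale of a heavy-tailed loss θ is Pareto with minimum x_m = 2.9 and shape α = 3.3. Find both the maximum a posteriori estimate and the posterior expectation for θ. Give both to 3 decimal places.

MAP = 2.900, posterior mean = 4.161

The Pareto density is strictly decreasing on [x_m, ∞), so the mode is x_m = 2.900.
Mean = α·x_m/(α−1) = 3.3·2.9/2.3 = 4.161.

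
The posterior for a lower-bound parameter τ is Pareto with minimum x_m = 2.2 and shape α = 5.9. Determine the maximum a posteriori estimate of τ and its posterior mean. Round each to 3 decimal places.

The Pareto density is strictly decreasing on [x_m, ∞), so the mode is x_m = 2.200.
Mean = α·x_m/(α−1) = 5.9·2.2/4.9 = 2.649.

MAP = 2.200; posterior mean = 2.649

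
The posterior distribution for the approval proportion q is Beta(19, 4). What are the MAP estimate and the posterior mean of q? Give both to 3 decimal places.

MAP = 0.857; posterior mean = 0.826

Mode = (19−1)/(19+4−2) = 18/21 = 0.857.
Mean = 19/(19+4) = 19/23 = 0.826.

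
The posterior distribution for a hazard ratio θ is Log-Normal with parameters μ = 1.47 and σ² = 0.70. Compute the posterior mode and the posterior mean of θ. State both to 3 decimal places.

MAP: 2.160. Posterior mean: 6.172.

Mode = exp(μ − σ²) = exp(0.77) = 2.160.
Mean = exp(μ + σ²/2) = exp(1.820) = 6.172.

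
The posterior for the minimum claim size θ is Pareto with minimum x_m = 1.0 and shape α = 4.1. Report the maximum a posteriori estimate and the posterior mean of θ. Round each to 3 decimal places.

maximum a posteriori estimate = 1.000, posterior mean = 1.323

The Pareto density is strictly decreasing on [x_m, ∞), so the mode is x_m = 1.000.
Mean = α·x_m/(α−1) = 4.1·1.0/3.1 = 1.323.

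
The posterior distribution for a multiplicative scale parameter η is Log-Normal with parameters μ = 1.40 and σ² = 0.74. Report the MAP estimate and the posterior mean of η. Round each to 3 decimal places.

Mode = exp(μ − σ²) = exp(0.66) = 1.935.
Mean = exp(μ + σ²/2) = exp(1.770) = 5.871.

MAP = 1.935, posterior mean = 5.871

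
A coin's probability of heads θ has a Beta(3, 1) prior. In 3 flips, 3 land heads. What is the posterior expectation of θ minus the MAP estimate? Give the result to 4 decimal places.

-0.1429

Posterior: Beta(3+3, 1+0) = Beta(6, 1).
Since β = 1 ≤ 1 and α > 1, the Beta density is monotone increasing on [0,1]; the mode is at 1.
Mean = 6/(6+1) = 0.8571.
Difference = 0.8571 − 1.0000 = -0.1429.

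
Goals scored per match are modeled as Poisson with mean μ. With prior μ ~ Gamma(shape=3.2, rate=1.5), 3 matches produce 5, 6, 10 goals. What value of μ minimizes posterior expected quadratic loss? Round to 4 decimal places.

Σ counts = 21. Posterior: Gamma(shape = 3.2+21 = 24.2, rate = 1.5+3 = 4.5).
Mode = (α−1)/β = 23.2/4.5 = 5.1556.
Mean = α/β = 24.2/4.5 = 5.3778.
Quadratic loss ⇒ the optimal estimator is the posterior mean.

5.3778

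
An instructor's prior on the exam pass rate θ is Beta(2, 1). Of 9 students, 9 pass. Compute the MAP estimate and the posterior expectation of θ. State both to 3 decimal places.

θ_MAP = 1.000, E[θ|data] = 0.917

Posterior: Beta(2+9, 1+0) = Beta(11, 1).
Since β = 1 ≤ 1 and α > 1, the Beta density is monotone increasing on [0,1]; the mode is at 1.
Mean = 11/(11+1) = 0.917.
The mean is pulled below the mode by the posterior's left skew.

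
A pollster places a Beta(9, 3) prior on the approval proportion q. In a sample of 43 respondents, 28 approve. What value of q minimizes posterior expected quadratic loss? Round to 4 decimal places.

0.6727

Posterior: Beta(9+28, 3+15) = Beta(37, 18).
Mode = (37−1)/(37+18−2) = 36/53 = 0.6792.
Mean = 37/(37+18) = 37/55 = 0.6727.
Quadratic loss ⇒ the optimal estimator is the posterior mean.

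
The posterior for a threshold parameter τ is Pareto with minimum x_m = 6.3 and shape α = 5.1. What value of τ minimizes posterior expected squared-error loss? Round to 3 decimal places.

The Pareto density is strictly decreasing on [x_m, ∞), so the mode is x_m = 6.300.
Mean = α·x_m/(α−1) = 5.1·6.3/4.1 = 7.837.
Squared-error loss ⇒ the optimal estimator is the posterior mean.

7.837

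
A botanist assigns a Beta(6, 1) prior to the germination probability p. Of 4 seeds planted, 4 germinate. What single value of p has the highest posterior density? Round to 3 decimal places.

1.000

Posterior: Beta(6+4, 1+0) = Beta(10, 1).
Since β = 1 ≤ 1 and α > 1, the Beta density is monotone increasing on [0,1]; the mode is at 1.
Mean = 10/(10+1) = 0.909.
This is the posterior mode — the MAP estimate.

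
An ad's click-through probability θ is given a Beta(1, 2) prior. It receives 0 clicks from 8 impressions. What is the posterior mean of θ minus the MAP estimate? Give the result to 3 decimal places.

0.091

Posterior: Beta(1+0, 2+8) = Beta(1, 10).
Since α = 1 ≤ 1 and β > 1, the Beta density is monotone decreasing on [0,1]; the mode is at 0.
Mean = 1/(1+10) = 0.091.
Difference = 0.091 − 0.000 = 0.091.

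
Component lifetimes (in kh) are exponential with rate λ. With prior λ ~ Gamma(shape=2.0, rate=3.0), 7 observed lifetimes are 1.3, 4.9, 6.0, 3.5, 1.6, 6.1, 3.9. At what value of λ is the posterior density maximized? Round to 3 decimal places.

0.264

Σ times = 27.3. Posterior: Gamma(shape = 2.0+7 = 9.0, rate = 3.0+27.3 = 30.3).
Mode = (α−1)/β = 8.0/30.3 = 0.264.
Mean = α/β = 9.0/30.3 = 0.297.
This is the posterior mode — the MAP estimate.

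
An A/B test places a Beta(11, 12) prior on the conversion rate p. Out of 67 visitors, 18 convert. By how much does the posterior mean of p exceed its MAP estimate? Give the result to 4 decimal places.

0.0040

Posterior: Beta(11+18, 12+49) = Beta(29, 61).
Mode = (29−1)/(29+61−2) = 28/88 = 0.3182.
Mean = 29/(29+61) = 29/90 = 0.3222.
Difference = 0.3222 − 0.3182 = 0.0040.
The mean is pulled above the mode by the posterior's right skew.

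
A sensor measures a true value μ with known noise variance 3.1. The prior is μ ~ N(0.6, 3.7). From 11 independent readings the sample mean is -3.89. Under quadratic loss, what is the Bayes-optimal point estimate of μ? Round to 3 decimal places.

-3.572

Posterior for μ is Normal. Precision-weighted mean: (1/3.7·0.6 + 11/3.1·-3.89) / (1/3.7 + 11/3.1) = -3.572.
A Normal posterior is symmetric, so mode = mean.
Quadratic loss ⇒ the optimal estimator is the posterior mean.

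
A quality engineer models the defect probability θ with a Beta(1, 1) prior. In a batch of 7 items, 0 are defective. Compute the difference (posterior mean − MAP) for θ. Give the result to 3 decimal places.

Posterior: Beta(1+0, 1+7) = Beta(1, 8).
Since α = 1 ≤ 1 and β > 1, the Beta density is monotone decreasing on [0,1]; the mode is at 0.
Mean = 1/(1+8) = 0.111.
Difference = 0.111 − 0.000 = 0.111.

0.111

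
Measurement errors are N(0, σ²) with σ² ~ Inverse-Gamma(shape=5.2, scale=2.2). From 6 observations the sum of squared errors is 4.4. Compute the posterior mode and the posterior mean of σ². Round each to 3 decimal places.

Posterior: Inverse-Gamma(shape = 5.2+6/2 = 8.2, scale = 2.2+4.4/2 = 4.4).
Mode = β/(α+1) = 4.4/9.2 = 0.478.
Mean = β/(α−1) = 4.4/7.2 = 0.611.
Mean > mode: the posterior has a right tail.

σ²_MAP = 0.478, E[σ²|data] = 0.611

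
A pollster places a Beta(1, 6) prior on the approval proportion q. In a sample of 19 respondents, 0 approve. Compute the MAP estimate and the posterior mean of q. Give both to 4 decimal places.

q_MAP = 0.0000, E[q|data] = 0.0385

Posterior: Beta(1+0, 6+19) = Beta(1, 25).
Since α = 1 ≤ 1 and β > 1, the Beta density is monotone decreasing on [0,1]; the mode is at 0.
Mean = 1/(1+25) = 0.0385.
Mean > mode: the posterior has a right tail.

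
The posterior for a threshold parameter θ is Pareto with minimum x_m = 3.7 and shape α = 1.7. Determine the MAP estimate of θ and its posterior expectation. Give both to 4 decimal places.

θ_MAP = 3.7000, E[θ|data] = 8.9857

The Pareto density is strictly decreasing on [x_m, ∞), so the mode is x_m = 3.7000.
Mean = α·x_m/(α−1) = 1.7·3.7/0.7 = 8.9857.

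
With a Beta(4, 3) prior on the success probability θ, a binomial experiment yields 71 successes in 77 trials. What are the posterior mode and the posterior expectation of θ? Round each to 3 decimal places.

Posterior: Beta(4+71, 3+6) = Beta(75, 9).
Mode = (75−1)/(75+9−2) = 74/82 = 0.902.
Mean = 75/(75+9) = 75/84 = 0.893.
Left-skewed posterior ⇒ mean < mode.

MAP = 0.902, posterior mean = 0.893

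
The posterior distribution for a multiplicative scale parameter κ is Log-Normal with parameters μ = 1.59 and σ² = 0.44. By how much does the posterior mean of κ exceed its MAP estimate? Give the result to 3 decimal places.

Mode = exp(μ − σ²) = exp(1.15) = 3.158.
Mean = exp(μ + σ²/2) = exp(1.810) = 6.110.
Difference = 6.110 − 3.158 = 2.952.
The mean is pulled above the mode by the posterior's right skew.

2.952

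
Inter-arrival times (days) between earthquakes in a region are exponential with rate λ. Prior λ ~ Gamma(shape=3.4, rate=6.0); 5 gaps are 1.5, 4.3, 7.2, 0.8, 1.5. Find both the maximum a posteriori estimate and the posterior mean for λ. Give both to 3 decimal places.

Σ times = 15.3. Posterior: Gamma(shape = 3.4+5 = 8.4, rate = 6.0+15.3 = 21.3).
Mode = (α−1)/β = 7.4/21.3 = 0.347.
Mean = α/β = 8.4/21.3 = 0.394.

MAP = 0.347; posterior mean = 0.394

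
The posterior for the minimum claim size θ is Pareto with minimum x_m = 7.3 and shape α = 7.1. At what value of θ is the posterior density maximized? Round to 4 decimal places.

7.3000

The Pareto density is strictly decreasing on [x_m, ∞), so the mode is x_m = 7.3000.
Mean = α·x_m/(α−1) = 7.1·7.3/6.1 = 8.4967.
This is the posterior mode — the MAP estimate.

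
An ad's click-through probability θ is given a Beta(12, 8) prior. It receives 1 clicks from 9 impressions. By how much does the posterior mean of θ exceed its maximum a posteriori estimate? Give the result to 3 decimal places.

Posterior: Beta(12+1, 8+8) = Beta(13, 16).
Mode = (13−1)/(13+16−2) = 12/27 = 0.444.
Mean = 13/(13+16) = 13/29 = 0.448.
Difference = 0.448 − 0.444 = 0.004.

0.004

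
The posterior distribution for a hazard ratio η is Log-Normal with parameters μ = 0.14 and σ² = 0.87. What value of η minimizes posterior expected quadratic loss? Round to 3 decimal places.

Mode = exp(μ − σ²) = exp(-0.73) = 0.482.
Mean = exp(μ + σ²/2) = exp(0.575) = 1.777.
Quadratic loss ⇒ the optimal estimator is the posterior mean.

1.777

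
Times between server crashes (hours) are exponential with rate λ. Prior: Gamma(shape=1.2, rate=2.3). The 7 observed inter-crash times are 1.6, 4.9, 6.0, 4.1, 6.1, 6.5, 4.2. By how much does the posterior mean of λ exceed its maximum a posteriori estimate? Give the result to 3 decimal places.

0.028

Σ times = 33.4. Posterior: Gamma(shape = 1.2+7 = 8.2, rate = 2.3+33.4 = 35.7).
Mode = (α−1)/β = 7.2/35.7 = 0.202.
Mean = α/β = 8.2/35.7 = 0.230.
Difference = 0.230 − 0.202 = 0.028.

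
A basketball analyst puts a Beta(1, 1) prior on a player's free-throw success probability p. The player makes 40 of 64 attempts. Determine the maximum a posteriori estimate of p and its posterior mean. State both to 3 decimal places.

Posterior: Beta(1+40, 1+24) = Beta(41, 25).
Mode = (41−1)/(41+25−2) = 40/64 = 0.625.
Mean = 41/(41+25) = 41/66 = 0.621.

p_MAP = 0.625, E[p|data] = 0.621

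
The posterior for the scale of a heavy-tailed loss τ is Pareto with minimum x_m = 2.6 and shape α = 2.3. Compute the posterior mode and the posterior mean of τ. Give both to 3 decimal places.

The Pareto density is strictly decreasing on [x_m, ∞), so the mode is x_m = 2.600.
Mean = α·x_m/(α−1) = 2.3·2.6/1.3 = 4.600.
The mean is pulled above the mode by the posterior's right skew.

posterior mode = 2.600, posterior mean = 4.600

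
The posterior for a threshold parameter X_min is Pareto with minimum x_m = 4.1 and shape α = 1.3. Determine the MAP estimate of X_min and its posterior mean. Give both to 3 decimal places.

MAP estimate = 4.100, posterior mean = 17.767

The Pareto density is strictly decreasing on [x_m, ∞), so the mode is x_m = 4.100.
Mean = α·x_m/(α−1) = 1.3·4.1/0.3 = 17.767.
The posterior is right-skewed, so the mean exceeds the mode.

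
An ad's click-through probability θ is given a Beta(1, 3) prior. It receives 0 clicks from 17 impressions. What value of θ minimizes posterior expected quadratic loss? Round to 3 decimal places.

Posterior: Beta(1+0, 3+17) = Beta(1, 20).
Since α = 1 ≤ 1 and β > 1, the Beta density is monotone decreasing on [0,1]; the mode is at 0.
Mean = 1/(1+20) = 0.048.
Quadratic loss ⇒ the optimal estimator is the posterior mean.

0.048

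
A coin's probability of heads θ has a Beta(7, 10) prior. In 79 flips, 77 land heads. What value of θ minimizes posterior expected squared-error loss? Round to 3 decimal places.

0.875

Posterior: Beta(7+77, 10+2) = Beta(84, 12).
Mode = (84−1)/(84+12−2) = 83/94 = 0.883.
Mean = 84/(84+12) = 84/96 = 0.875.
Squared-error loss ⇒ the optimal estimator is the posterior mean.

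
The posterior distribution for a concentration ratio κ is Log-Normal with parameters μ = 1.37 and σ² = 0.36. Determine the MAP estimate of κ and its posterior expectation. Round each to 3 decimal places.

Mode = exp(μ − σ²) = exp(1.01) = 2.746.
Mean = exp(μ + σ²/2) = exp(1.550) = 4.711.

MAP estimate = 2.746, posterior expectation = 4.711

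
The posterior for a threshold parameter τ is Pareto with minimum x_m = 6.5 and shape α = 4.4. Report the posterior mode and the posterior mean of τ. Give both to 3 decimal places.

posterior mode = 6.500, posterior mean = 8.412

The Pareto density is strictly decreasing on [x_m, ∞), so the mode is x_m = 6.500.
Mean = α·x_m/(α−1) = 4.4·6.5/3.4 = 8.412.
The mean is pulled above the mode by the posterior's right skew.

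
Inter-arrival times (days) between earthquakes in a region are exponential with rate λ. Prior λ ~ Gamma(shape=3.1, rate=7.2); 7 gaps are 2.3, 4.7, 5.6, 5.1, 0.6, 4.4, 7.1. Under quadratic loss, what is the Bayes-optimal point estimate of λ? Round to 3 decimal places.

0.273

Σ times = 29.8. Posterior: Gamma(shape = 3.1+7 = 10.1, rate = 7.2+29.8 = 37.0).
Mode = (α−1)/β = 9.1/37.0 = 0.246.
Mean = α/β = 10.1/37.0 = 0.273.
Quadratic loss ⇒ the optimal estimator is the posterior mean.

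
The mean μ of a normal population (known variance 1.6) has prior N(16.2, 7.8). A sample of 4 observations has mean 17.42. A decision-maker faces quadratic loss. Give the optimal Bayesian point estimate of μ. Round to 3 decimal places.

17.360

Posterior for μ is Normal. Precision-weighted mean: (1/7.8·16.2 + 4/1.6·17.42) / (1/7.8 + 4/1.6) = 17.360.
A Normal posterior is symmetric, so mode = mean.
Quadratic loss ⇒ the optimal estimator is the posterior mean.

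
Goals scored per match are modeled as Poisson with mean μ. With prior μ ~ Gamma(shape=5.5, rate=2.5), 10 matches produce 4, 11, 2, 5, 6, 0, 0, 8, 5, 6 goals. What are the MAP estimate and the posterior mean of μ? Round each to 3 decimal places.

μ_MAP = 4.120, E[μ|data] = 4.200

Σ counts = 47. Posterior: Gamma(shape = 5.5+47 = 52.5, rate = 2.5+10 = 12.5).
Mode = (α−1)/β = 51.5/12.5 = 4.120.
Mean = α/β = 52.5/12.5 = 4.200.
The posterior is right-skewed, so the mean exceeds the mode.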